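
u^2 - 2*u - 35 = (u - 7)*(u + 5)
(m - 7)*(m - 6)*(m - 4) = m^3 - 17*m^2 + 94*m - 168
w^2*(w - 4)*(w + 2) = w^4 - 2*w^3 - 8*w^2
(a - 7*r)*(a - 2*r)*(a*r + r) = a^3*r - 9*a^2*r^2 + a^2*r + 14*a*r^3 - 9*a*r^2 + 14*r^3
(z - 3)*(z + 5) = z^2 + 2*z - 15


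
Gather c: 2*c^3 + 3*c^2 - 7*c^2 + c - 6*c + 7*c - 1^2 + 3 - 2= 2*c^3 - 4*c^2 + 2*c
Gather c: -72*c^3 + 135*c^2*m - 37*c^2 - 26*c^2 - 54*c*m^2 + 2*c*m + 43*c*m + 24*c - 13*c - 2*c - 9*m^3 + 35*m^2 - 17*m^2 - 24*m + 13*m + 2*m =-72*c^3 + c^2*(135*m - 63) + c*(-54*m^2 + 45*m + 9) - 9*m^3 + 18*m^2 - 9*m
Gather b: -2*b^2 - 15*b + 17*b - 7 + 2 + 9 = -2*b^2 + 2*b + 4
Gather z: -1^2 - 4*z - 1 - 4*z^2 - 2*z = -4*z^2 - 6*z - 2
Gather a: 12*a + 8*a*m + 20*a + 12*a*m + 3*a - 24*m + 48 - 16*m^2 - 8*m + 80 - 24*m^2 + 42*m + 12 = a*(20*m + 35) - 40*m^2 + 10*m + 140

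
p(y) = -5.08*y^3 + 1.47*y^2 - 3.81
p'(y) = -15.24*y^2 + 2.94*y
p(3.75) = -251.03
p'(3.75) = -203.29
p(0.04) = -3.81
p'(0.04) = 0.09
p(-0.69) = -1.44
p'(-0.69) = -9.28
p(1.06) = -8.21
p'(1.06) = -14.01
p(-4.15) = 384.59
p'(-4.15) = -274.67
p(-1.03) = 3.30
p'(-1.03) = -19.20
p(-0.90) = 1.08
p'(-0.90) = -14.99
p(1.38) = -14.36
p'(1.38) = -24.97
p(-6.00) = 1146.39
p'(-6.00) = -566.28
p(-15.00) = 17471.94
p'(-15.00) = -3473.10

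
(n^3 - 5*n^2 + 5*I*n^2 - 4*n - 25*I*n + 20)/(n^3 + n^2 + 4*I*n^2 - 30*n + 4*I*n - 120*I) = (n + I)/(n + 6)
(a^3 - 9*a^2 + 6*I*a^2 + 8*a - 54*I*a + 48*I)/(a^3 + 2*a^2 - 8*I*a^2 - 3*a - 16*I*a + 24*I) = (a^2 + a*(-8 + 6*I) - 48*I)/(a^2 + a*(3 - 8*I) - 24*I)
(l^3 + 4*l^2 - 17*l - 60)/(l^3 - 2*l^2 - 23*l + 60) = (l + 3)/(l - 3)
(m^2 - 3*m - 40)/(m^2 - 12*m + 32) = (m + 5)/(m - 4)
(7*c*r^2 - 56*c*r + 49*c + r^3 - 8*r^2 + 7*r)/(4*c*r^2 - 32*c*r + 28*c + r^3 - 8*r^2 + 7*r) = (7*c + r)/(4*c + r)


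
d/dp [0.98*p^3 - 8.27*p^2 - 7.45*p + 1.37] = 2.94*p^2 - 16.54*p - 7.45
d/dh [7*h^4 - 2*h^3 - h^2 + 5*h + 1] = 28*h^3 - 6*h^2 - 2*h + 5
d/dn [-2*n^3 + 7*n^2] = 2*n*(7 - 3*n)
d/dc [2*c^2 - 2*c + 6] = 4*c - 2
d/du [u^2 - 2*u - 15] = 2*u - 2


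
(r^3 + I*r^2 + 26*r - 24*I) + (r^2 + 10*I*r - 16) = r^3 + r^2 + I*r^2 + 26*r + 10*I*r - 16 - 24*I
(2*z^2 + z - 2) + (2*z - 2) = 2*z^2 + 3*z - 4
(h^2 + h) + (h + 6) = h^2 + 2*h + 6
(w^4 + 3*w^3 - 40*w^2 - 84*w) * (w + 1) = w^5 + 4*w^4 - 37*w^3 - 124*w^2 - 84*w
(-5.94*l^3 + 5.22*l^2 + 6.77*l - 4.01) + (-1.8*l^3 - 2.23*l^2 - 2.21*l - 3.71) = -7.74*l^3 + 2.99*l^2 + 4.56*l - 7.72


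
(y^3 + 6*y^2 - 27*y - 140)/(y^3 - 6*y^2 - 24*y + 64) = (y^2 + 2*y - 35)/(y^2 - 10*y + 16)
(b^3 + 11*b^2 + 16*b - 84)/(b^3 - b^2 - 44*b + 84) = (b + 6)/(b - 6)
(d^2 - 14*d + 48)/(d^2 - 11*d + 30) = (d - 8)/(d - 5)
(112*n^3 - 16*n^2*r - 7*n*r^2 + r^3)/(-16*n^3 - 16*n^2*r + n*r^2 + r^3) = (-7*n + r)/(n + r)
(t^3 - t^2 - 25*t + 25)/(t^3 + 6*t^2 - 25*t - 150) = (t - 1)/(t + 6)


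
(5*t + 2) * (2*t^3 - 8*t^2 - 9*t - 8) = 10*t^4 - 36*t^3 - 61*t^2 - 58*t - 16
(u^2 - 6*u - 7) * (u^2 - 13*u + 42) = u^4 - 19*u^3 + 113*u^2 - 161*u - 294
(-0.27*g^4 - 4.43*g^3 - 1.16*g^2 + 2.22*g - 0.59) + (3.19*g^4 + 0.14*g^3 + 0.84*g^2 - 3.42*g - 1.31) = 2.92*g^4 - 4.29*g^3 - 0.32*g^2 - 1.2*g - 1.9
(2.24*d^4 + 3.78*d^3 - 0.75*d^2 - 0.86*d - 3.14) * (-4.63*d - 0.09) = -10.3712*d^5 - 17.703*d^4 + 3.1323*d^3 + 4.0493*d^2 + 14.6156*d + 0.2826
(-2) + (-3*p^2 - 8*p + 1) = -3*p^2 - 8*p - 1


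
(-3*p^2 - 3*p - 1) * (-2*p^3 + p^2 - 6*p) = 6*p^5 + 3*p^4 + 17*p^3 + 17*p^2 + 6*p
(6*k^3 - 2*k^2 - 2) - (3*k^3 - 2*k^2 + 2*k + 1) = 3*k^3 - 2*k - 3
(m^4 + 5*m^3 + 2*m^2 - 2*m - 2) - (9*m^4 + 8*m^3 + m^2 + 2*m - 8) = -8*m^4 - 3*m^3 + m^2 - 4*m + 6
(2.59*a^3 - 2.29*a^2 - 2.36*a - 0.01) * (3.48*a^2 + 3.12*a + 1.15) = 9.0132*a^5 + 0.1116*a^4 - 12.3791*a^3 - 10.0315*a^2 - 2.7452*a - 0.0115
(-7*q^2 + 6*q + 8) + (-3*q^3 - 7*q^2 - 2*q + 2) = -3*q^3 - 14*q^2 + 4*q + 10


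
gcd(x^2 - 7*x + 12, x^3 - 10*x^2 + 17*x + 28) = x - 4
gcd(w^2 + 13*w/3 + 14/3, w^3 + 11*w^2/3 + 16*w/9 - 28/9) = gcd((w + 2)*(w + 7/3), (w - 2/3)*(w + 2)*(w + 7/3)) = w^2 + 13*w/3 + 14/3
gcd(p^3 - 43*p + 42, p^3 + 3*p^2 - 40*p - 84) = p^2 + p - 42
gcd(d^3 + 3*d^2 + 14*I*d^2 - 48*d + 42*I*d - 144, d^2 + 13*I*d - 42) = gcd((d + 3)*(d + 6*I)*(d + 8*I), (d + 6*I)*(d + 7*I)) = d + 6*I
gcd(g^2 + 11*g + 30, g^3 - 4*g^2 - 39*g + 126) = g + 6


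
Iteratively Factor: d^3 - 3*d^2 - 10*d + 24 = (d - 4)*(d^2 + d - 6) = (d - 4)*(d + 3)*(d - 2)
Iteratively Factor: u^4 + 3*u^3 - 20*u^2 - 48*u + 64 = (u - 4)*(u^3 + 7*u^2 + 8*u - 16) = (u - 4)*(u + 4)*(u^2 + 3*u - 4) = (u - 4)*(u + 4)^2*(u - 1)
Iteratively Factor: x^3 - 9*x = (x + 3)*(x^2 - 3*x) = (x - 3)*(x + 3)*(x)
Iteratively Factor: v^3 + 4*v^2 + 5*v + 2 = (v + 1)*(v^2 + 3*v + 2) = (v + 1)^2*(v + 2)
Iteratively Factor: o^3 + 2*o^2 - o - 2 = (o + 1)*(o^2 + o - 2) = (o + 1)*(o + 2)*(o - 1)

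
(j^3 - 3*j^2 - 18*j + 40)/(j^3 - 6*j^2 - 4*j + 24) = (j^2 - j - 20)/(j^2 - 4*j - 12)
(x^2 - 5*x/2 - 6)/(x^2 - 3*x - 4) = (x + 3/2)/(x + 1)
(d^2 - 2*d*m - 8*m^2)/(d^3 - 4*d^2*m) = (d + 2*m)/d^2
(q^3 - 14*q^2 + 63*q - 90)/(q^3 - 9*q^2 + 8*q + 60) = (q - 3)/(q + 2)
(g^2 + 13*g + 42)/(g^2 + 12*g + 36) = (g + 7)/(g + 6)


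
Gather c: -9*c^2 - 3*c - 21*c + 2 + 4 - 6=-9*c^2 - 24*c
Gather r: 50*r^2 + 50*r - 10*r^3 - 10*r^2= -10*r^3 + 40*r^2 + 50*r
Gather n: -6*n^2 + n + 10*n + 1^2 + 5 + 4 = -6*n^2 + 11*n + 10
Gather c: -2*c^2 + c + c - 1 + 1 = -2*c^2 + 2*c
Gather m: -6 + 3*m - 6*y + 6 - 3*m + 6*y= 0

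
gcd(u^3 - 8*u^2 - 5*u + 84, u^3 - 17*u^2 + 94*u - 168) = u^2 - 11*u + 28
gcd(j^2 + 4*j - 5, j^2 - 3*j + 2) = j - 1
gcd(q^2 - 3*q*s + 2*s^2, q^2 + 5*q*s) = 1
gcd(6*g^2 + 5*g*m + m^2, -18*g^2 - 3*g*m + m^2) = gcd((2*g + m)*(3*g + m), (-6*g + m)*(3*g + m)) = 3*g + m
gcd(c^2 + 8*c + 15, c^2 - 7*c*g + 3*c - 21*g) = c + 3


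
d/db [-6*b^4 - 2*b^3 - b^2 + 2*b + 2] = -24*b^3 - 6*b^2 - 2*b + 2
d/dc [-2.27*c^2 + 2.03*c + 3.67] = 2.03 - 4.54*c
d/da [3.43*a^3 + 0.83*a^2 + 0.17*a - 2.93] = 10.29*a^2 + 1.66*a + 0.17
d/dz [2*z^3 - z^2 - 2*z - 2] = 6*z^2 - 2*z - 2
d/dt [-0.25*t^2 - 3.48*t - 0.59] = -0.5*t - 3.48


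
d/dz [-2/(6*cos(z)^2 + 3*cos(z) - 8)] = -6*(4*cos(z) + 1)*sin(z)/(6*cos(z)^2 + 3*cos(z) - 8)^2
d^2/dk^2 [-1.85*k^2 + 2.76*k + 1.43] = -3.70000000000000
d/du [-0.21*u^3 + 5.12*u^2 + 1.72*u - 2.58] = -0.63*u^2 + 10.24*u + 1.72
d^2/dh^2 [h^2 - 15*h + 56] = 2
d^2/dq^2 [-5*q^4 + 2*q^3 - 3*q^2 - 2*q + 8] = -60*q^2 + 12*q - 6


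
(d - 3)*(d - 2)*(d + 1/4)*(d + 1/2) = d^4 - 17*d^3/4 + 19*d^2/8 + 31*d/8 + 3/4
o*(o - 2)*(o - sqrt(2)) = o^3 - 2*o^2 - sqrt(2)*o^2 + 2*sqrt(2)*o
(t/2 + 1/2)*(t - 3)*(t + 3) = t^3/2 + t^2/2 - 9*t/2 - 9/2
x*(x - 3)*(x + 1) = x^3 - 2*x^2 - 3*x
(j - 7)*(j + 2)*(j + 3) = j^3 - 2*j^2 - 29*j - 42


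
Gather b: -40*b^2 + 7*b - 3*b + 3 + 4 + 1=-40*b^2 + 4*b + 8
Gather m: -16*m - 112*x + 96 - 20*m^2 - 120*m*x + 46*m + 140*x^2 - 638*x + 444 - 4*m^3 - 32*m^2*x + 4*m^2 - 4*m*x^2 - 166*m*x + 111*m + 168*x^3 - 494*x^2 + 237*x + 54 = -4*m^3 + m^2*(-32*x - 16) + m*(-4*x^2 - 286*x + 141) + 168*x^3 - 354*x^2 - 513*x + 594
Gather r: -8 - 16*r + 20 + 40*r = 24*r + 12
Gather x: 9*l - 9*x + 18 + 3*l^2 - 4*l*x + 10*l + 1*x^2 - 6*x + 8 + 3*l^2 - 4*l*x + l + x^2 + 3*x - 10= 6*l^2 + 20*l + 2*x^2 + x*(-8*l - 12) + 16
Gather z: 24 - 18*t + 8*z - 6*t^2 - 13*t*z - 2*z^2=-6*t^2 - 18*t - 2*z^2 + z*(8 - 13*t) + 24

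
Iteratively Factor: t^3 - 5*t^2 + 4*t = (t - 1)*(t^2 - 4*t) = t*(t - 1)*(t - 4)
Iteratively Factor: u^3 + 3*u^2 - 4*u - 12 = (u + 2)*(u^2 + u - 6) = (u + 2)*(u + 3)*(u - 2)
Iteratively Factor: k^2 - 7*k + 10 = (k - 2)*(k - 5)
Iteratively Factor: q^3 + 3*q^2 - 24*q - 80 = (q - 5)*(q^2 + 8*q + 16) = (q - 5)*(q + 4)*(q + 4)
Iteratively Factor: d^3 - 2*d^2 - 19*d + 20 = (d + 4)*(d^2 - 6*d + 5) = (d - 1)*(d + 4)*(d - 5)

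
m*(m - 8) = m^2 - 8*m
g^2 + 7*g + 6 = (g + 1)*(g + 6)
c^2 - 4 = (c - 2)*(c + 2)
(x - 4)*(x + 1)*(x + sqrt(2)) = x^3 - 3*x^2 + sqrt(2)*x^2 - 3*sqrt(2)*x - 4*x - 4*sqrt(2)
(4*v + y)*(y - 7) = 4*v*y - 28*v + y^2 - 7*y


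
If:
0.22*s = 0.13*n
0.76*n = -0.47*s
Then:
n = 0.00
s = 0.00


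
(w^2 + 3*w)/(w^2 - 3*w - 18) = w/(w - 6)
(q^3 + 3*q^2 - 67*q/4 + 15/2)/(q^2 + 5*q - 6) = (q^2 - 3*q + 5/4)/(q - 1)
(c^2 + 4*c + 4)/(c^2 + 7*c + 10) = (c + 2)/(c + 5)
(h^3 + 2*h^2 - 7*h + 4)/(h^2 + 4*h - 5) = (h^2 + 3*h - 4)/(h + 5)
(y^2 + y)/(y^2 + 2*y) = (y + 1)/(y + 2)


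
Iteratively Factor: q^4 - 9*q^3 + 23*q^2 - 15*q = (q)*(q^3 - 9*q^2 + 23*q - 15) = q*(q - 5)*(q^2 - 4*q + 3) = q*(q - 5)*(q - 1)*(q - 3)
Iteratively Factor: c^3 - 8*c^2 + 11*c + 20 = (c - 5)*(c^2 - 3*c - 4) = (c - 5)*(c - 4)*(c + 1)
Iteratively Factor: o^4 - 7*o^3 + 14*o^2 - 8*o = (o - 1)*(o^3 - 6*o^2 + 8*o) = (o - 4)*(o - 1)*(o^2 - 2*o) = (o - 4)*(o - 2)*(o - 1)*(o)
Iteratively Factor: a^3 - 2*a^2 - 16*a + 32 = (a - 4)*(a^2 + 2*a - 8) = (a - 4)*(a - 2)*(a + 4)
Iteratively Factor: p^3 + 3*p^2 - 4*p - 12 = (p - 2)*(p^2 + 5*p + 6) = (p - 2)*(p + 3)*(p + 2)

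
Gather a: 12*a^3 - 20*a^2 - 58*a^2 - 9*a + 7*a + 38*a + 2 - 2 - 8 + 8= 12*a^3 - 78*a^2 + 36*a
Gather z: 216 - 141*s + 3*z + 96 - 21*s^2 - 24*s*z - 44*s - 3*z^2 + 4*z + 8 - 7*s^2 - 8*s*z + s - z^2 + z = -28*s^2 - 184*s - 4*z^2 + z*(8 - 32*s) + 320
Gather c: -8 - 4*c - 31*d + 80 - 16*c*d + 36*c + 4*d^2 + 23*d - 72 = c*(32 - 16*d) + 4*d^2 - 8*d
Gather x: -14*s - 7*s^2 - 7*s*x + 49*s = -7*s^2 - 7*s*x + 35*s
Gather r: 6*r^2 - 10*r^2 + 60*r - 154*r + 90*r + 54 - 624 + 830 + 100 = -4*r^2 - 4*r + 360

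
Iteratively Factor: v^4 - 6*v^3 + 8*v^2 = (v)*(v^3 - 6*v^2 + 8*v) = v^2*(v^2 - 6*v + 8) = v^2*(v - 4)*(v - 2)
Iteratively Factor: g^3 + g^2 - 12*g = (g)*(g^2 + g - 12) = g*(g + 4)*(g - 3)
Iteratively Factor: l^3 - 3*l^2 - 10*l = (l + 2)*(l^2 - 5*l) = (l - 5)*(l + 2)*(l)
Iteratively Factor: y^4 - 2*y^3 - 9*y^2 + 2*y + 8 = (y + 2)*(y^3 - 4*y^2 - y + 4) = (y - 1)*(y + 2)*(y^2 - 3*y - 4) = (y - 4)*(y - 1)*(y + 2)*(y + 1)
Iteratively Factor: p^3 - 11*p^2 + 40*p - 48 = (p - 3)*(p^2 - 8*p + 16) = (p - 4)*(p - 3)*(p - 4)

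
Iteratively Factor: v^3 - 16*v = (v)*(v^2 - 16) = v*(v - 4)*(v + 4)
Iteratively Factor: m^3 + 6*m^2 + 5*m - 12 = (m + 4)*(m^2 + 2*m - 3) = (m + 3)*(m + 4)*(m - 1)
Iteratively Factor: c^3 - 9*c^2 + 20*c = (c)*(c^2 - 9*c + 20) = c*(c - 4)*(c - 5)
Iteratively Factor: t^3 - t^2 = (t)*(t^2 - t) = t*(t - 1)*(t)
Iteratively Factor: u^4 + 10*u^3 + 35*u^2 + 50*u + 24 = (u + 1)*(u^3 + 9*u^2 + 26*u + 24) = (u + 1)*(u + 2)*(u^2 + 7*u + 12) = (u + 1)*(u + 2)*(u + 4)*(u + 3)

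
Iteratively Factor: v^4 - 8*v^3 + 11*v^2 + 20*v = (v - 4)*(v^3 - 4*v^2 - 5*v) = (v - 4)*(v + 1)*(v^2 - 5*v) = (v - 5)*(v - 4)*(v + 1)*(v)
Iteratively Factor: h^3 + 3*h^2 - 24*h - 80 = (h + 4)*(h^2 - h - 20) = (h + 4)^2*(h - 5)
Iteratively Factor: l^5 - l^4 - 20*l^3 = (l - 5)*(l^4 + 4*l^3) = l*(l - 5)*(l^3 + 4*l^2) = l^2*(l - 5)*(l^2 + 4*l) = l^3*(l - 5)*(l + 4)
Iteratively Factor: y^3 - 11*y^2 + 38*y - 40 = (y - 4)*(y^2 - 7*y + 10) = (y - 4)*(y - 2)*(y - 5)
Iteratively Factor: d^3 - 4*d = (d - 2)*(d^2 + 2*d) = (d - 2)*(d + 2)*(d)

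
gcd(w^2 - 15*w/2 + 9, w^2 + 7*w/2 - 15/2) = w - 3/2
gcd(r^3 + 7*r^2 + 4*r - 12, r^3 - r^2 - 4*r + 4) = r^2 + r - 2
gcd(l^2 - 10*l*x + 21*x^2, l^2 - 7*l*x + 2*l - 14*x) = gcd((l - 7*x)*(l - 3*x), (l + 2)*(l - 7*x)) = -l + 7*x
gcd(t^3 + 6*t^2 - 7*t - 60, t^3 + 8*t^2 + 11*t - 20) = t^2 + 9*t + 20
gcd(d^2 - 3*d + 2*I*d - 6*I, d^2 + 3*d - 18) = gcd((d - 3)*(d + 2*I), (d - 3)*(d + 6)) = d - 3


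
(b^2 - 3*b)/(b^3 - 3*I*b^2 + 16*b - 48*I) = b*(b - 3)/(b^3 - 3*I*b^2 + 16*b - 48*I)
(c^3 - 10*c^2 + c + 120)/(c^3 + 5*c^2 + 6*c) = (c^2 - 13*c + 40)/(c*(c + 2))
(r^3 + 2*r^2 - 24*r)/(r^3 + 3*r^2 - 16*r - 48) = r*(r + 6)/(r^2 + 7*r + 12)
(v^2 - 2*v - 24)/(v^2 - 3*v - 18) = (v + 4)/(v + 3)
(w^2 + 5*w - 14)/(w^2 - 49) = (w - 2)/(w - 7)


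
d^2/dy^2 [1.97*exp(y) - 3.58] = 1.97*exp(y)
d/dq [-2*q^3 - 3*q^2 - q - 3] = -6*q^2 - 6*q - 1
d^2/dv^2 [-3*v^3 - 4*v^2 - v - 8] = -18*v - 8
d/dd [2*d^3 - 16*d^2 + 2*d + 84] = 6*d^2 - 32*d + 2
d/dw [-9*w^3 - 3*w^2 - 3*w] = -27*w^2 - 6*w - 3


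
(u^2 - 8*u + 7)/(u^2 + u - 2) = (u - 7)/(u + 2)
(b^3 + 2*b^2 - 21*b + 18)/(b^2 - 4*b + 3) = b + 6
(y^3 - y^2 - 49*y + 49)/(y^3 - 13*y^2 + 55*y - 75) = (y^3 - y^2 - 49*y + 49)/(y^3 - 13*y^2 + 55*y - 75)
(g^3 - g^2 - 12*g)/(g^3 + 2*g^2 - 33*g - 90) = g*(g - 4)/(g^2 - g - 30)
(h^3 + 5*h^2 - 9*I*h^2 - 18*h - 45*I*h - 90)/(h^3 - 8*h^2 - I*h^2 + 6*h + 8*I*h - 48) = (h^2 + h*(5 - 6*I) - 30*I)/(h^2 + 2*h*(-4 + I) - 16*I)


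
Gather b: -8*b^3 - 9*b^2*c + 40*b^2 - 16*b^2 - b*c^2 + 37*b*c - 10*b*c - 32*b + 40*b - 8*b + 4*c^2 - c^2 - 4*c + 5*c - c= -8*b^3 + b^2*(24 - 9*c) + b*(-c^2 + 27*c) + 3*c^2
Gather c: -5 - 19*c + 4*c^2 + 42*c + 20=4*c^2 + 23*c + 15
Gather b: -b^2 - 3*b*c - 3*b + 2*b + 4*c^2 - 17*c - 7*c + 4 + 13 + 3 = -b^2 + b*(-3*c - 1) + 4*c^2 - 24*c + 20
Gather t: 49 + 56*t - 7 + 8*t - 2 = 64*t + 40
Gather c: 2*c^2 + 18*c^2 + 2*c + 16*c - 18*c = 20*c^2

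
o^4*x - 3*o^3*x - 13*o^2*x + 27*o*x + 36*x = (o - 4)*(o - 3)*(o + 3)*(o*x + x)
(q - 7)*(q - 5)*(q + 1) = q^3 - 11*q^2 + 23*q + 35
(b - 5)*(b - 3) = b^2 - 8*b + 15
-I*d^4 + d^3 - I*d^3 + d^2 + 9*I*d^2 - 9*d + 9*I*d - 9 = (d - 3)*(d + 3)*(d + I)*(-I*d - I)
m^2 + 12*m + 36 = (m + 6)^2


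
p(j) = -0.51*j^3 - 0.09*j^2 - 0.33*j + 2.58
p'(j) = -1.53*j^2 - 0.18*j - 0.33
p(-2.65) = 12.31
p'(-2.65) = -10.60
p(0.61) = 2.23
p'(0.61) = -1.01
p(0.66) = 2.18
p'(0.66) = -1.12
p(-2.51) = 10.91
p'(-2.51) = -9.52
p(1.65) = -0.50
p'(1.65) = -4.79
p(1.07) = 1.50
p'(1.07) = -2.27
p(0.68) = 2.15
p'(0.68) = -1.16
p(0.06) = 2.56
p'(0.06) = -0.35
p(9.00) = -379.47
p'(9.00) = -125.88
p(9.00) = -379.47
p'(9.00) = -125.88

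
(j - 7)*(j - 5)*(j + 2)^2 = j^4 - 8*j^3 - 9*j^2 + 92*j + 140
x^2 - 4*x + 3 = (x - 3)*(x - 1)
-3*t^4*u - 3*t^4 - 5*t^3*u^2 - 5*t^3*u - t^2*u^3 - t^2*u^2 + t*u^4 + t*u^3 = (-3*t + u)*(t + u)^2*(t*u + t)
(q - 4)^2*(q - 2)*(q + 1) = q^4 - 9*q^3 + 22*q^2 - 32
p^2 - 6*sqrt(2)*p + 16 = (p - 4*sqrt(2))*(p - 2*sqrt(2))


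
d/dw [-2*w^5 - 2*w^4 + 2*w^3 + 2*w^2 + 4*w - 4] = -10*w^4 - 8*w^3 + 6*w^2 + 4*w + 4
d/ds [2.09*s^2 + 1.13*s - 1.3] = 4.18*s + 1.13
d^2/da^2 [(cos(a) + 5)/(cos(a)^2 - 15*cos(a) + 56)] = (-9*(1 - cos(2*a))^2*cos(a) - 35*(1 - cos(2*a))^2 - 30797*cos(a) - 1770*cos(2*a) + 555*cos(3*a) + 2*cos(5*a) + 11850)/(4*(cos(a) - 8)^3*(cos(a) - 7)^3)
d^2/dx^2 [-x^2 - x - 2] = -2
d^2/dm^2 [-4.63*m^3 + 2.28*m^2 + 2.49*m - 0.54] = 4.56 - 27.78*m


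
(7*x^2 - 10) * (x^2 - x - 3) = 7*x^4 - 7*x^3 - 31*x^2 + 10*x + 30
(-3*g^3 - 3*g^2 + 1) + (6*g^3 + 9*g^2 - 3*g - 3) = 3*g^3 + 6*g^2 - 3*g - 2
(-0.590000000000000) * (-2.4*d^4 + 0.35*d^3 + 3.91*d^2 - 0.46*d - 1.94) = 1.416*d^4 - 0.2065*d^3 - 2.3069*d^2 + 0.2714*d + 1.1446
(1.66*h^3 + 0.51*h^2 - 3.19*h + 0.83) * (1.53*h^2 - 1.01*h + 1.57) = 2.5398*h^5 - 0.8963*h^4 - 2.7896*h^3 + 5.2925*h^2 - 5.8466*h + 1.3031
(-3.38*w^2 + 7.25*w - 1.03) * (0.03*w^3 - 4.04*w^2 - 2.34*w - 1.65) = -0.1014*w^5 + 13.8727*w^4 - 21.4117*w^3 - 7.2268*w^2 - 9.5523*w + 1.6995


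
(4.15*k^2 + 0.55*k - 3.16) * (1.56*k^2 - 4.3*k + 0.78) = 6.474*k^4 - 16.987*k^3 - 4.0576*k^2 + 14.017*k - 2.4648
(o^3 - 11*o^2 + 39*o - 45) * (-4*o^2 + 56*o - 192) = -4*o^5 + 100*o^4 - 964*o^3 + 4476*o^2 - 10008*o + 8640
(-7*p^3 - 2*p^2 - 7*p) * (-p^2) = 7*p^5 + 2*p^4 + 7*p^3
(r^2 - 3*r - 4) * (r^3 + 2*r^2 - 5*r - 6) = r^5 - r^4 - 15*r^3 + r^2 + 38*r + 24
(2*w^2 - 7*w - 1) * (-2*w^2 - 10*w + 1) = -4*w^4 - 6*w^3 + 74*w^2 + 3*w - 1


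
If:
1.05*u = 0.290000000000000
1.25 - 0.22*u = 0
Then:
No Solution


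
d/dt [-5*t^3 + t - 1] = 1 - 15*t^2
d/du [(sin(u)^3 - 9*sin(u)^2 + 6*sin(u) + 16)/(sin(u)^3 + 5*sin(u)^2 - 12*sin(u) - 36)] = 2*(7*sin(u)^4 - 18*sin(u)^3 - 39*sin(u)^2 + 244*sin(u) - 12)*cos(u)/((sin(u) - 3)^2*(sin(u) + 2)^2*(sin(u) + 6)^2)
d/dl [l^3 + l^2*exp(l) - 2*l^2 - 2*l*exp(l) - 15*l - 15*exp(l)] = l^2*exp(l) + 3*l^2 - 4*l - 17*exp(l) - 15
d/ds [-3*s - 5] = -3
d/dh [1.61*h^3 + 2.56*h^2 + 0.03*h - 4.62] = 4.83*h^2 + 5.12*h + 0.03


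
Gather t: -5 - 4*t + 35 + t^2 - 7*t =t^2 - 11*t + 30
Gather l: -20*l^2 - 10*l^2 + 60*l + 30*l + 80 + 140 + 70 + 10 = -30*l^2 + 90*l + 300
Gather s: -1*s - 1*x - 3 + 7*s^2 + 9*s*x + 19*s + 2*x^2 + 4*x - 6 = 7*s^2 + s*(9*x + 18) + 2*x^2 + 3*x - 9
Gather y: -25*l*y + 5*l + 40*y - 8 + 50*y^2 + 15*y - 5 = 5*l + 50*y^2 + y*(55 - 25*l) - 13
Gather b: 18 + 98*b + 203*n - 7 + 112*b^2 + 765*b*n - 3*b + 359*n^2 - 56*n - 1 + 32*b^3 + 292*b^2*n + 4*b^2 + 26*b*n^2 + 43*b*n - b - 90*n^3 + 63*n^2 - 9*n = 32*b^3 + b^2*(292*n + 116) + b*(26*n^2 + 808*n + 94) - 90*n^3 + 422*n^2 + 138*n + 10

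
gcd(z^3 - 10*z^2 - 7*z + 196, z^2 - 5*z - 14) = z - 7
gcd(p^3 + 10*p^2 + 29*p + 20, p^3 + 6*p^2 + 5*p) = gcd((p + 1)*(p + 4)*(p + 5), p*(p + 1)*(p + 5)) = p^2 + 6*p + 5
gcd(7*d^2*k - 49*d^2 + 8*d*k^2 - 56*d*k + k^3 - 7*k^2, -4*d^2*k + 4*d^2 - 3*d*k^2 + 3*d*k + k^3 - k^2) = d + k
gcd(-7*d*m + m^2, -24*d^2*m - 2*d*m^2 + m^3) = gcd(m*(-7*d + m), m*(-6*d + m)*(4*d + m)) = m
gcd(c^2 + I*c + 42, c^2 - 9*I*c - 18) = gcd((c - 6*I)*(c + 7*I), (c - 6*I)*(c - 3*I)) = c - 6*I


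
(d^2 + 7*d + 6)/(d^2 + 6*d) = (d + 1)/d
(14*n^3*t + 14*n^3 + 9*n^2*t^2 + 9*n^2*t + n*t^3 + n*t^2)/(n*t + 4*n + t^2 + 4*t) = n*(14*n^2*t + 14*n^2 + 9*n*t^2 + 9*n*t + t^3 + t^2)/(n*t + 4*n + t^2 + 4*t)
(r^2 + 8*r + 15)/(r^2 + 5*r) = (r + 3)/r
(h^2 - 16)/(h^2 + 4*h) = (h - 4)/h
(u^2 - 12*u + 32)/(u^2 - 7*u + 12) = (u - 8)/(u - 3)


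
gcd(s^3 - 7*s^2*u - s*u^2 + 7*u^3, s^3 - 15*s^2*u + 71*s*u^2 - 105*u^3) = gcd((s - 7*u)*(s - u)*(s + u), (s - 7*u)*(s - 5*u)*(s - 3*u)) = s - 7*u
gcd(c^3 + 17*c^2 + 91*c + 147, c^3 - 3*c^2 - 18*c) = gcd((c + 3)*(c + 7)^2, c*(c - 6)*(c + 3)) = c + 3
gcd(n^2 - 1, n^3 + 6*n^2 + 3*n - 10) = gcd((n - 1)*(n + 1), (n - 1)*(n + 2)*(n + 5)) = n - 1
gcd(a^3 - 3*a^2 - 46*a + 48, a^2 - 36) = a + 6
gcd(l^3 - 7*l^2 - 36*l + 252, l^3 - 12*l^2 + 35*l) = l - 7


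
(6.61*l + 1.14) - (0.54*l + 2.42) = 6.07*l - 1.28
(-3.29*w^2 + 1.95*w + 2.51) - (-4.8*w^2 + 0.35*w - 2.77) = 1.51*w^2 + 1.6*w + 5.28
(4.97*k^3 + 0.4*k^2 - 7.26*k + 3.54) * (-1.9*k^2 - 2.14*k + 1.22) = -9.443*k^5 - 11.3958*k^4 + 19.0014*k^3 + 9.2984*k^2 - 16.4328*k + 4.3188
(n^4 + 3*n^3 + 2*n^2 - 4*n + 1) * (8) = 8*n^4 + 24*n^3 + 16*n^2 - 32*n + 8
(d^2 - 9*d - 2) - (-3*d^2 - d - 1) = 4*d^2 - 8*d - 1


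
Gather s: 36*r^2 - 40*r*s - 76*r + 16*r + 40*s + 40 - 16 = 36*r^2 - 60*r + s*(40 - 40*r) + 24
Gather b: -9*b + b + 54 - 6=48 - 8*b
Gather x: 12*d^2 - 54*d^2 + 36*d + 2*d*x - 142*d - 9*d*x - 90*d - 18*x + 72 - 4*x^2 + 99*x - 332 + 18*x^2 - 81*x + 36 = -42*d^2 - 7*d*x - 196*d + 14*x^2 - 224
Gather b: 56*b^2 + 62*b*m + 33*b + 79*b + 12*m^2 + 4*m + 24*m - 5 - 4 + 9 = 56*b^2 + b*(62*m + 112) + 12*m^2 + 28*m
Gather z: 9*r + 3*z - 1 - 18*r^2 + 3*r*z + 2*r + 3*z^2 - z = -18*r^2 + 11*r + 3*z^2 + z*(3*r + 2) - 1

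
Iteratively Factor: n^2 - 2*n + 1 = (n - 1)*(n - 1)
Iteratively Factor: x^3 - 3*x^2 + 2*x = (x)*(x^2 - 3*x + 2) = x*(x - 1)*(x - 2)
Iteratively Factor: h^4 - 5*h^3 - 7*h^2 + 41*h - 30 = (h + 3)*(h^3 - 8*h^2 + 17*h - 10) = (h - 2)*(h + 3)*(h^2 - 6*h + 5) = (h - 2)*(h - 1)*(h + 3)*(h - 5)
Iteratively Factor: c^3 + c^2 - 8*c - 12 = (c + 2)*(c^2 - c - 6) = (c + 2)^2*(c - 3)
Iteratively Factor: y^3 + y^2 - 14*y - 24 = (y - 4)*(y^2 + 5*y + 6) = (y - 4)*(y + 3)*(y + 2)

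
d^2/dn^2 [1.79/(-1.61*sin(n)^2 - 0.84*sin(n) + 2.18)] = (18.559436*sin(n)^4 + 7.262388*sin(n)^3 - 1.44596199999999*sin(n)^2 - 11.246928*sin(n) - 15.091132)/(1.61*sin(n)^2 + 0.84*sin(n) - 2.18)^3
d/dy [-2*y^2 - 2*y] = -4*y - 2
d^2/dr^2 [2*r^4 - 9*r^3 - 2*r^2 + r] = 24*r^2 - 54*r - 4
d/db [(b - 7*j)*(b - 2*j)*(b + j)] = 3*b^2 - 16*b*j + 5*j^2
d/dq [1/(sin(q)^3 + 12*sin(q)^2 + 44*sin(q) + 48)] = (-24*sin(q) + 3*cos(q)^2 - 47)*cos(q)/(sin(q)^3 + 12*sin(q)^2 + 44*sin(q) + 48)^2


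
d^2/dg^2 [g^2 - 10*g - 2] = 2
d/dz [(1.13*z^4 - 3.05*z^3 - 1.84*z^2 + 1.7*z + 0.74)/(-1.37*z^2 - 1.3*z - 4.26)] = (-3.0962*z^5 - 0.2285*z^4 - 11.3252*z^3 + 43.7*z^2 + 17.7044*z - 6.28)/(1.8769*z^4 + 3.562*z^3 + 13.3624*z^2 + 11.076*z + 18.1476)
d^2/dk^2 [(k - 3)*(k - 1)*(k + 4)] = 6*k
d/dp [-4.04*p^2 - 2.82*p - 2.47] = -8.08*p - 2.82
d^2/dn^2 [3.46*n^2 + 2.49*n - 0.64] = 6.92000000000000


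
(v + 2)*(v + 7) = v^2 + 9*v + 14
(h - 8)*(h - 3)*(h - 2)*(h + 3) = h^4 - 10*h^3 + 7*h^2 + 90*h - 144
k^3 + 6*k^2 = k^2*(k + 6)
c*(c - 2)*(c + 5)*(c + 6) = c^4 + 9*c^3 + 8*c^2 - 60*c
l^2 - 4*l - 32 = (l - 8)*(l + 4)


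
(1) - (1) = 0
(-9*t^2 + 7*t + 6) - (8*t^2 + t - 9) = -17*t^2 + 6*t + 15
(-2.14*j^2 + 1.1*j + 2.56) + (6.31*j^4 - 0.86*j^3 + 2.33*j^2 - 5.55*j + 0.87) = 6.31*j^4 - 0.86*j^3 + 0.19*j^2 - 4.45*j + 3.43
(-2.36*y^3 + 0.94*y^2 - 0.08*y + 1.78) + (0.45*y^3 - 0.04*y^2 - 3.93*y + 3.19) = -1.91*y^3 + 0.9*y^2 - 4.01*y + 4.97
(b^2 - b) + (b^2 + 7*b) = 2*b^2 + 6*b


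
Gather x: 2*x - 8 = 2*x - 8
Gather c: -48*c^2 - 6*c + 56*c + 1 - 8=-48*c^2 + 50*c - 7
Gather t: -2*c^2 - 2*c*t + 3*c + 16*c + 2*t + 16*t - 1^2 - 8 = -2*c^2 + 19*c + t*(18 - 2*c) - 9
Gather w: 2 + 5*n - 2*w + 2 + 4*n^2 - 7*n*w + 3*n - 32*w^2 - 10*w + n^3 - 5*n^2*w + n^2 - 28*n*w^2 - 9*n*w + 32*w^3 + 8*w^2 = n^3 + 5*n^2 + 8*n + 32*w^3 + w^2*(-28*n - 24) + w*(-5*n^2 - 16*n - 12) + 4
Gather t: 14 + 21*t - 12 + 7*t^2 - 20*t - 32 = 7*t^2 + t - 30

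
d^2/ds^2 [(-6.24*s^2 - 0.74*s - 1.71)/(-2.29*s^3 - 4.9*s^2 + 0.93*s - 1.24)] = (65.446368*s^6 + 23.2838039999999*s^5 + 237.16614*s^4 + 154.49722*s^3 - 28.20921*s^2 - 102.866556*s + 3.07402200000001)/(12.008989*s^9 + 77.08827*s^8 + 150.317661*s^7 + 74.543872*s^6 + 22.438203*s^5 + 86.186262*s^4 - 24.145125*s^3 + 25.820148*s^2 - 4.289904*s + 1.906624)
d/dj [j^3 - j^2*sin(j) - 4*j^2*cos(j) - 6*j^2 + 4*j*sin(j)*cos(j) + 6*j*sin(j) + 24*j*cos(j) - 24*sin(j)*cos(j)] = 4*j^2*sin(j) - j^2*cos(j) + 3*j^2 - 26*j*sin(j) - 2*j*cos(j) + 4*j*cos(2*j) - 12*j + 6*sin(j) + 2*sin(2*j) + 24*cos(j) - 24*cos(2*j)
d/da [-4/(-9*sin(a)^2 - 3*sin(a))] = -(24/tan(a) + 4*cos(a)/sin(a)^2)/(3*(3*sin(a) + 1)^2)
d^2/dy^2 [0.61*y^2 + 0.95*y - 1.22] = 1.22000000000000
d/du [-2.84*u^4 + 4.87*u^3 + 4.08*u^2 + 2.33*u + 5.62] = -11.36*u^3 + 14.61*u^2 + 8.16*u + 2.33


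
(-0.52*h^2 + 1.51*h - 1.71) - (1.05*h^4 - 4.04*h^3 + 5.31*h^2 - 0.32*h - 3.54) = -1.05*h^4 + 4.04*h^3 - 5.83*h^2 + 1.83*h + 1.83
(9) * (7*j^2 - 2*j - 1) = 63*j^2 - 18*j - 9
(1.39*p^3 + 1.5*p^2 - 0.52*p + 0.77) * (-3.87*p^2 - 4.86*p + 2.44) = -5.3793*p^5 - 12.5604*p^4 - 1.886*p^3 + 3.2073*p^2 - 5.011*p + 1.8788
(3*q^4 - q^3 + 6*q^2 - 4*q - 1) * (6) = 18*q^4 - 6*q^3 + 36*q^2 - 24*q - 6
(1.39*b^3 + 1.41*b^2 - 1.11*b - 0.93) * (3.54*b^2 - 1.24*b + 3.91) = 4.9206*b^5 + 3.2678*b^4 - 0.2429*b^3 + 3.5973*b^2 - 3.1869*b - 3.6363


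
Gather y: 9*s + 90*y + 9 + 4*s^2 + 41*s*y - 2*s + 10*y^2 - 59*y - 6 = 4*s^2 + 7*s + 10*y^2 + y*(41*s + 31) + 3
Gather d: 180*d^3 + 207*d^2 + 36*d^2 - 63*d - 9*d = 180*d^3 + 243*d^2 - 72*d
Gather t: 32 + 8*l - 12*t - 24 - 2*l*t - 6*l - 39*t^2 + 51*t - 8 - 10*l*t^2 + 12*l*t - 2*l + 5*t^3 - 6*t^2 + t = 5*t^3 + t^2*(-10*l - 45) + t*(10*l + 40)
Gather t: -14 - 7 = -21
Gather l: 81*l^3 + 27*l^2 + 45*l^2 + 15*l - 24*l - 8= 81*l^3 + 72*l^2 - 9*l - 8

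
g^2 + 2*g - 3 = (g - 1)*(g + 3)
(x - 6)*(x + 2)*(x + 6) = x^3 + 2*x^2 - 36*x - 72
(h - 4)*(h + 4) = h^2 - 16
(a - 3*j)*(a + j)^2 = a^3 - a^2*j - 5*a*j^2 - 3*j^3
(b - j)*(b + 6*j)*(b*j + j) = b^3*j + 5*b^2*j^2 + b^2*j - 6*b*j^3 + 5*b*j^2 - 6*j^3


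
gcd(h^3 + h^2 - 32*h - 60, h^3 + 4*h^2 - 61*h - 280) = h + 5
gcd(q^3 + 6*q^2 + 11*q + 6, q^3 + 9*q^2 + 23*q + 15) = q^2 + 4*q + 3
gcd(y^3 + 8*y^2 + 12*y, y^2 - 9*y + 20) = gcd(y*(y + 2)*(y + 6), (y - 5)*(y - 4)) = 1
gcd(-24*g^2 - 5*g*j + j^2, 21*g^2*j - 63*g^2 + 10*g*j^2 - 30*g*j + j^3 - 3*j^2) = 3*g + j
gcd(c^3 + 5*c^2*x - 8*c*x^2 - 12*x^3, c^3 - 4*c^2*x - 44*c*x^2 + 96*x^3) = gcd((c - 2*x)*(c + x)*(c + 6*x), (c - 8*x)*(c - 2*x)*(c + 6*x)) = -c^2 - 4*c*x + 12*x^2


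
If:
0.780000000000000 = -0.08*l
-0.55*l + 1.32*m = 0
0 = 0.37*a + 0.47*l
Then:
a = 12.39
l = -9.75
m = -4.06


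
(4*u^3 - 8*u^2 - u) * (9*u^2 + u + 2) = 36*u^5 - 68*u^4 - 9*u^3 - 17*u^2 - 2*u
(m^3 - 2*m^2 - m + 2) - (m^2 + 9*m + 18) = m^3 - 3*m^2 - 10*m - 16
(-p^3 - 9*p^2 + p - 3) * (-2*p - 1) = 2*p^4 + 19*p^3 + 7*p^2 + 5*p + 3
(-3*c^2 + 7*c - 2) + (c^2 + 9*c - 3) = -2*c^2 + 16*c - 5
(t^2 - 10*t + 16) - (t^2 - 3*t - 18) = 34 - 7*t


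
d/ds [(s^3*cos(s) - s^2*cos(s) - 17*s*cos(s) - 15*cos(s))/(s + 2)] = ((s + 2)*(-s^3*sin(s) + s^2*sin(s) + 3*s^2*cos(s) + 17*s*sin(s) - 2*s*cos(s) + 15*sin(s) - 17*cos(s)) + (-s^3 + s^2 + 17*s + 15)*cos(s))/(s + 2)^2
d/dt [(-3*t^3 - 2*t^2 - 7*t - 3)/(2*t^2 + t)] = 3*(-2*t^4 - 2*t^3 + 4*t^2 + 4*t + 1)/(t^2*(4*t^2 + 4*t + 1))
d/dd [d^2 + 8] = 2*d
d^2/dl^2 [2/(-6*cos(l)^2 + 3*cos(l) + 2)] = 6*(-48*sin(l)^4 + 43*sin(l)^2 - 41*cos(l)/2 + 9*cos(3*l)/2 + 19)/(6*sin(l)^2 + 3*cos(l) - 4)^3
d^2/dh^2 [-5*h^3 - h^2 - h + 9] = -30*h - 2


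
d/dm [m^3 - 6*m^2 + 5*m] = 3*m^2 - 12*m + 5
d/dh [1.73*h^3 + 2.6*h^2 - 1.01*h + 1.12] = 5.19*h^2 + 5.2*h - 1.01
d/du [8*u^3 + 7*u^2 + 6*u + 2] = 24*u^2 + 14*u + 6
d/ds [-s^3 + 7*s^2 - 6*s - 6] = -3*s^2 + 14*s - 6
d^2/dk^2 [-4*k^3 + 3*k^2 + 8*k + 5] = 6 - 24*k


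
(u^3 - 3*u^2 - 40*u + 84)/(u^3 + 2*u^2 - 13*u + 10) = (u^2 - u - 42)/(u^2 + 4*u - 5)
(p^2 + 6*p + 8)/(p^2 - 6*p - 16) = (p + 4)/(p - 8)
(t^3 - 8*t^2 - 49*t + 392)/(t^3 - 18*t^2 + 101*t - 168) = (t + 7)/(t - 3)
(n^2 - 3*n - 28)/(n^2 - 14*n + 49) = (n + 4)/(n - 7)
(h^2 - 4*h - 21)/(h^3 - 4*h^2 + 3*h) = (h^2 - 4*h - 21)/(h*(h^2 - 4*h + 3))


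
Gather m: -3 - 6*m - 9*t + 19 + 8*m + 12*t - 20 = 2*m + 3*t - 4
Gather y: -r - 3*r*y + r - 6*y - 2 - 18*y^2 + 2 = -18*y^2 + y*(-3*r - 6)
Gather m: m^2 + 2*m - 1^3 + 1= m^2 + 2*m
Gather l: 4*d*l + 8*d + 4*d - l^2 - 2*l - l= 12*d - l^2 + l*(4*d - 3)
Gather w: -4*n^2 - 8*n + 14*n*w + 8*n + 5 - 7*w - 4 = -4*n^2 + w*(14*n - 7) + 1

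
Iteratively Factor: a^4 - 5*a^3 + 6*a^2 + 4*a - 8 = (a + 1)*(a^3 - 6*a^2 + 12*a - 8) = (a - 2)*(a + 1)*(a^2 - 4*a + 4) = (a - 2)^2*(a + 1)*(a - 2)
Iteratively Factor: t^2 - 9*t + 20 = (t - 4)*(t - 5)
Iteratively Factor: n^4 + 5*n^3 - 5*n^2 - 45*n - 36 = (n - 3)*(n^3 + 8*n^2 + 19*n + 12) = (n - 3)*(n + 1)*(n^2 + 7*n + 12) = (n - 3)*(n + 1)*(n + 3)*(n + 4)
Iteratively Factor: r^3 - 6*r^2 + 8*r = (r - 4)*(r^2 - 2*r) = r*(r - 4)*(r - 2)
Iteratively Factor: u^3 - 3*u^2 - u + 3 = (u + 1)*(u^2 - 4*u + 3) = (u - 1)*(u + 1)*(u - 3)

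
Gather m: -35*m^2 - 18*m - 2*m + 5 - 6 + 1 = -35*m^2 - 20*m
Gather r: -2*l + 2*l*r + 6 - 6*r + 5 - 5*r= -2*l + r*(2*l - 11) + 11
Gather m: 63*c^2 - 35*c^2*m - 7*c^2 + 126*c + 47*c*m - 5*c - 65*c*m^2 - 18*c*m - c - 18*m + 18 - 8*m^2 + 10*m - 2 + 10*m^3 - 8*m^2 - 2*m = 56*c^2 + 120*c + 10*m^3 + m^2*(-65*c - 16) + m*(-35*c^2 + 29*c - 10) + 16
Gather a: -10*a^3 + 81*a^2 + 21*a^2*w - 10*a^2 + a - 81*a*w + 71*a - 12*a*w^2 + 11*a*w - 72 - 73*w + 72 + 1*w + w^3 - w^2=-10*a^3 + a^2*(21*w + 71) + a*(-12*w^2 - 70*w + 72) + w^3 - w^2 - 72*w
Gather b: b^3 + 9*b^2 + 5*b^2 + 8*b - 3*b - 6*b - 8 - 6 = b^3 + 14*b^2 - b - 14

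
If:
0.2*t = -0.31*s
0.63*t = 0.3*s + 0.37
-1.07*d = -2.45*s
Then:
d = -0.66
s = -0.29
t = 0.45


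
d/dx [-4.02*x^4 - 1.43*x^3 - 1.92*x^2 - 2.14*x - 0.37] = -16.08*x^3 - 4.29*x^2 - 3.84*x - 2.14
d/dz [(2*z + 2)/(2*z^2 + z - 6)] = 2*(2*z^2 + z - (z + 1)*(4*z + 1) - 6)/(2*z^2 + z - 6)^2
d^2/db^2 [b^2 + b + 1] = 2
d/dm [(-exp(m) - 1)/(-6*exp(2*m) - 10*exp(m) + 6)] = (-(exp(m) + 1)*(6*exp(m) + 5) + 3*exp(2*m) + 5*exp(m) - 3)*exp(m)/(2*(3*exp(2*m) + 5*exp(m) - 3)^2)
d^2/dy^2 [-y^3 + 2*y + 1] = -6*y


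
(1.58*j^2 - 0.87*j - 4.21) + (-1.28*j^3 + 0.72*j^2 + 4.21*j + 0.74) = -1.28*j^3 + 2.3*j^2 + 3.34*j - 3.47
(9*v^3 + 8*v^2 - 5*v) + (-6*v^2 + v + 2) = 9*v^3 + 2*v^2 - 4*v + 2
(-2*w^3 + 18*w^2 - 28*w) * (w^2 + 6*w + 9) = -2*w^5 + 6*w^4 + 62*w^3 - 6*w^2 - 252*w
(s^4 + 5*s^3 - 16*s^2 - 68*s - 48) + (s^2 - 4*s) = s^4 + 5*s^3 - 15*s^2 - 72*s - 48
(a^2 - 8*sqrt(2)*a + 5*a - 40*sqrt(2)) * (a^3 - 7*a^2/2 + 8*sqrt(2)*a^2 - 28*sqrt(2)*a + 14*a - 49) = a^5 + 3*a^4/2 - 263*a^3/2 - 171*a^2 - 112*sqrt(2)*a^2 - 168*sqrt(2)*a + 1995*a + 1960*sqrt(2)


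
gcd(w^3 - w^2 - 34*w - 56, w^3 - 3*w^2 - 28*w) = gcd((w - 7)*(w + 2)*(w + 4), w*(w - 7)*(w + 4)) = w^2 - 3*w - 28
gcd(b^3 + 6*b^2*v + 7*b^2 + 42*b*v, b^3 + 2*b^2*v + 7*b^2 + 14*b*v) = b^2 + 7*b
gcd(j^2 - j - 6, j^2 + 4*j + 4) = j + 2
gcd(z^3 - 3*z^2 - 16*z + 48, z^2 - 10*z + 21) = z - 3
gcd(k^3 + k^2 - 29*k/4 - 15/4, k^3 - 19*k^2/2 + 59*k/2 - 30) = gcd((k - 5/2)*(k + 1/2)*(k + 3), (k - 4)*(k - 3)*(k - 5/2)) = k - 5/2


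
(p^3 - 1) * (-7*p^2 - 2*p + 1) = -7*p^5 - 2*p^4 + p^3 + 7*p^2 + 2*p - 1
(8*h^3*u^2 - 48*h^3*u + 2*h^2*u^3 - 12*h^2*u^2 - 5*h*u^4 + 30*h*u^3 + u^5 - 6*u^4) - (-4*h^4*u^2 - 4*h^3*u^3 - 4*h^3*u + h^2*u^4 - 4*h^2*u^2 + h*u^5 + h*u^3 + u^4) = 4*h^4*u^2 + 4*h^3*u^3 + 8*h^3*u^2 - 44*h^3*u - h^2*u^4 + 2*h^2*u^3 - 8*h^2*u^2 - h*u^5 - 5*h*u^4 + 29*h*u^3 + u^5 - 7*u^4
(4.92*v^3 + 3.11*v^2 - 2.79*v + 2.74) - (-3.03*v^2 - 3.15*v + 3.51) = 4.92*v^3 + 6.14*v^2 + 0.36*v - 0.77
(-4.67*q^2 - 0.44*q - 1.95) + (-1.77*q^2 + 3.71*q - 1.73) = -6.44*q^2 + 3.27*q - 3.68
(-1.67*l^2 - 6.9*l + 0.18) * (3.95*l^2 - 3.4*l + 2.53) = -6.5965*l^4 - 21.577*l^3 + 19.9459*l^2 - 18.069*l + 0.4554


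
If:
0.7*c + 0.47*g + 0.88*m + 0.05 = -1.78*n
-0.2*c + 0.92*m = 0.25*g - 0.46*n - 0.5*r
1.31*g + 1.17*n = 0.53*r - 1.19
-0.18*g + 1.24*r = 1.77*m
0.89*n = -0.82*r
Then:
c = -0.87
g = -2.90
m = -0.84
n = 1.50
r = -1.63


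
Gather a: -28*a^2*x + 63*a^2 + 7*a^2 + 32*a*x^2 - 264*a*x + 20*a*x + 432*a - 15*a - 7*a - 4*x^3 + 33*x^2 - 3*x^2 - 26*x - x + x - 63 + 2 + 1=a^2*(70 - 28*x) + a*(32*x^2 - 244*x + 410) - 4*x^3 + 30*x^2 - 26*x - 60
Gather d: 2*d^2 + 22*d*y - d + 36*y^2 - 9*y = 2*d^2 + d*(22*y - 1) + 36*y^2 - 9*y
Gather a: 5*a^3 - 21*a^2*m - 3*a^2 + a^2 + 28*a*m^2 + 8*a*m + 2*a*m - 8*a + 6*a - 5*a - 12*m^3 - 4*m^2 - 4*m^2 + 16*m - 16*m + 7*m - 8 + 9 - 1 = 5*a^3 + a^2*(-21*m - 2) + a*(28*m^2 + 10*m - 7) - 12*m^3 - 8*m^2 + 7*m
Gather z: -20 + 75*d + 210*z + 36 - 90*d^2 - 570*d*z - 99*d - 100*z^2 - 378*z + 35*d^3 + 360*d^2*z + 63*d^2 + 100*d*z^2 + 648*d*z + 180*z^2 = 35*d^3 - 27*d^2 - 24*d + z^2*(100*d + 80) + z*(360*d^2 + 78*d - 168) + 16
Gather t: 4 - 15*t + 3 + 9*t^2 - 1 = 9*t^2 - 15*t + 6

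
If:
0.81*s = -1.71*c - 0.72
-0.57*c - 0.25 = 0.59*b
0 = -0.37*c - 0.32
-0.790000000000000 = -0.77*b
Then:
No Solution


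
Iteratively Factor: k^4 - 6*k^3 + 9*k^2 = (k - 3)*(k^3 - 3*k^2) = k*(k - 3)*(k^2 - 3*k) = k^2*(k - 3)*(k - 3)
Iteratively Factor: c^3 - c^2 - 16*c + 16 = (c - 4)*(c^2 + 3*c - 4) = (c - 4)*(c - 1)*(c + 4)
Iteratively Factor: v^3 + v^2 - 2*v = (v)*(v^2 + v - 2) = v*(v - 1)*(v + 2)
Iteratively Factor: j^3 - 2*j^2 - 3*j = (j - 3)*(j^2 + j) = (j - 3)*(j + 1)*(j)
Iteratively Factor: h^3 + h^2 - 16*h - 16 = (h + 4)*(h^2 - 3*h - 4) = (h - 4)*(h + 4)*(h + 1)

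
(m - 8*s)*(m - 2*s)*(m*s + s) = m^3*s - 10*m^2*s^2 + m^2*s + 16*m*s^3 - 10*m*s^2 + 16*s^3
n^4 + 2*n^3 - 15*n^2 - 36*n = n*(n - 4)*(n + 3)^2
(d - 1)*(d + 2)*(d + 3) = d^3 + 4*d^2 + d - 6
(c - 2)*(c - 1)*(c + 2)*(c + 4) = c^4 + 3*c^3 - 8*c^2 - 12*c + 16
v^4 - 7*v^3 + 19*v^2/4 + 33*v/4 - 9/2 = (v - 6)*(v - 3/2)*(v - 1/2)*(v + 1)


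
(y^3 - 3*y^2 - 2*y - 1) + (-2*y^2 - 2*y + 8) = y^3 - 5*y^2 - 4*y + 7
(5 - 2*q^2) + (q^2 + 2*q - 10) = -q^2 + 2*q - 5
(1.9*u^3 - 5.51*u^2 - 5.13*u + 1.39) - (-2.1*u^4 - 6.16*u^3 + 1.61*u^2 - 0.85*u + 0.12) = 2.1*u^4 + 8.06*u^3 - 7.12*u^2 - 4.28*u + 1.27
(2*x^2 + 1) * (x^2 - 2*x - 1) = 2*x^4 - 4*x^3 - x^2 - 2*x - 1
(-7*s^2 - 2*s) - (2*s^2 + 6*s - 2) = -9*s^2 - 8*s + 2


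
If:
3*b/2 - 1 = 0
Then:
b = 2/3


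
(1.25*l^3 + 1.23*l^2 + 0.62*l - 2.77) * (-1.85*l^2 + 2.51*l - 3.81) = -2.3125*l^5 + 0.862*l^4 - 2.8222*l^3 + 1.9944*l^2 - 9.3149*l + 10.5537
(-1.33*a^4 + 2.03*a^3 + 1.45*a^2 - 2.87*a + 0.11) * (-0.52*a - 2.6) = 0.6916*a^5 + 2.4024*a^4 - 6.032*a^3 - 2.2776*a^2 + 7.4048*a - 0.286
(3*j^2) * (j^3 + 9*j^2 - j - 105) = 3*j^5 + 27*j^4 - 3*j^3 - 315*j^2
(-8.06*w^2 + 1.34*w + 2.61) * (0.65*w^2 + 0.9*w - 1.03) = -5.239*w^4 - 6.383*w^3 + 11.2043*w^2 + 0.9688*w - 2.6883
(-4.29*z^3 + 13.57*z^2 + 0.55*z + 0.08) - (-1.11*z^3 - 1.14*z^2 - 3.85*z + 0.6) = -3.18*z^3 + 14.71*z^2 + 4.4*z - 0.52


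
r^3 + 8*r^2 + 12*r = r*(r + 2)*(r + 6)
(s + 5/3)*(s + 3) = s^2 + 14*s/3 + 5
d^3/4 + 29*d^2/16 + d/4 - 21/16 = (d/4 + 1/4)*(d - 3/4)*(d + 7)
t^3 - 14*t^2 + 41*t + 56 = (t - 8)*(t - 7)*(t + 1)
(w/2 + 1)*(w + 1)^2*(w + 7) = w^4/2 + 11*w^3/2 + 33*w^2/2 + 37*w/2 + 7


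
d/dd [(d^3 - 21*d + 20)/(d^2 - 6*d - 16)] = (d^4 - 12*d^3 - 27*d^2 - 40*d + 456)/(d^4 - 12*d^3 + 4*d^2 + 192*d + 256)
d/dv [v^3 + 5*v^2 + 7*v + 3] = 3*v^2 + 10*v + 7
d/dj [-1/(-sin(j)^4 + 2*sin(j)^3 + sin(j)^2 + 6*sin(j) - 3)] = 8*(sin(4*j) + 15*cos(j) - 3*cos(3*j))/((1 - cos(2*j))^2 - 30*sin(j) + 2*sin(3*j) + 2*cos(2*j) + 10)^2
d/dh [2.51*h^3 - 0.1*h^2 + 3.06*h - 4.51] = 7.53*h^2 - 0.2*h + 3.06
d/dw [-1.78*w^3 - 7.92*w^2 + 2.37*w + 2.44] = -5.34*w^2 - 15.84*w + 2.37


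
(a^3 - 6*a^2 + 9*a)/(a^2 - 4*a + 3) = a*(a - 3)/(a - 1)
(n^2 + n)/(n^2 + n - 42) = n*(n + 1)/(n^2 + n - 42)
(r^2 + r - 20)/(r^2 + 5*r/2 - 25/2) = 2*(r - 4)/(2*r - 5)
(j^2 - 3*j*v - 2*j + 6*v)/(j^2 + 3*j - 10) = (j - 3*v)/(j + 5)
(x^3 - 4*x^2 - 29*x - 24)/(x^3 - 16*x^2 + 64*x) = (x^2 + 4*x + 3)/(x*(x - 8))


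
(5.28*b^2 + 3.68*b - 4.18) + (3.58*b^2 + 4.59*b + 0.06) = 8.86*b^2 + 8.27*b - 4.12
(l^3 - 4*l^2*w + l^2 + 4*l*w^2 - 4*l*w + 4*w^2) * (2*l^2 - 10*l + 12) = 2*l^5 - 8*l^4*w - 8*l^4 + 8*l^3*w^2 + 32*l^3*w + 2*l^3 - 32*l^2*w^2 - 8*l^2*w + 12*l^2 + 8*l*w^2 - 48*l*w + 48*w^2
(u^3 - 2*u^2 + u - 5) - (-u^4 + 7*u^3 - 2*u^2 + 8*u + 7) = u^4 - 6*u^3 - 7*u - 12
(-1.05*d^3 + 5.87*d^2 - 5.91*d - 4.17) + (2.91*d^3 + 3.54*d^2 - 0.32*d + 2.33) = 1.86*d^3 + 9.41*d^2 - 6.23*d - 1.84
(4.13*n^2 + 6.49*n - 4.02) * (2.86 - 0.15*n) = -0.6195*n^3 + 10.8383*n^2 + 19.1644*n - 11.4972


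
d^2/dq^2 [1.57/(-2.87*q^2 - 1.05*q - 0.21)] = (25.863866*q^2 + 9.46239*q - 1.57*(5.74*q + 1.05)*(11.48*q + 2.1) + 1.892478)/(2.87*q^2 + 1.05*q + 0.21)^3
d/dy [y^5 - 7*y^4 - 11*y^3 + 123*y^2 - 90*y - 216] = 5*y^4 - 28*y^3 - 33*y^2 + 246*y - 90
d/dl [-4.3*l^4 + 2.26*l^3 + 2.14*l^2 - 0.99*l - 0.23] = -17.2*l^3 + 6.78*l^2 + 4.28*l - 0.99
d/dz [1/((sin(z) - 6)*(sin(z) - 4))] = 2*(5 - sin(z))*cos(z)/((sin(z) - 6)^2*(sin(z) - 4)^2)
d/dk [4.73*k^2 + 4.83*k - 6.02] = 9.46*k + 4.83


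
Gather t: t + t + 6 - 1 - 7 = 2*t - 2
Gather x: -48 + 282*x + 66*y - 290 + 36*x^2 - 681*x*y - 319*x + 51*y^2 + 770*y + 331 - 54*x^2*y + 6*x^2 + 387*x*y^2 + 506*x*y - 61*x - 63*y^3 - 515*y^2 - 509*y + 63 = x^2*(42 - 54*y) + x*(387*y^2 - 175*y - 98) - 63*y^3 - 464*y^2 + 327*y + 56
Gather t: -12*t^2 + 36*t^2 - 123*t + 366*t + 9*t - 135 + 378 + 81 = 24*t^2 + 252*t + 324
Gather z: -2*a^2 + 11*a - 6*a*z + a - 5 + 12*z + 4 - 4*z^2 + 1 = -2*a^2 + 12*a - 4*z^2 + z*(12 - 6*a)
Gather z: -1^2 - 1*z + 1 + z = 0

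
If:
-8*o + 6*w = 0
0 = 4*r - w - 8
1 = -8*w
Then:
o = -3/32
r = 63/32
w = -1/8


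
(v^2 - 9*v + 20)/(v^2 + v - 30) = (v - 4)/(v + 6)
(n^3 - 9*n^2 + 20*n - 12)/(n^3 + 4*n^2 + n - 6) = (n^2 - 8*n + 12)/(n^2 + 5*n + 6)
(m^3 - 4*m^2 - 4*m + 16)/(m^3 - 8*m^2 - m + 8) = (m^3 - 4*m^2 - 4*m + 16)/(m^3 - 8*m^2 - m + 8)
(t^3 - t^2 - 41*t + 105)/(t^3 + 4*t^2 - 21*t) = (t - 5)/t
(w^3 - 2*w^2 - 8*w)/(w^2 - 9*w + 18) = w*(w^2 - 2*w - 8)/(w^2 - 9*w + 18)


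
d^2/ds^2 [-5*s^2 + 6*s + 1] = -10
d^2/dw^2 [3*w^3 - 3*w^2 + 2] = 18*w - 6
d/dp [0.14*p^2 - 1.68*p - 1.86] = 0.28*p - 1.68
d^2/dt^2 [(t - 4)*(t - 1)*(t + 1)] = 6*t - 8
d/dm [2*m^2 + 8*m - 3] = 4*m + 8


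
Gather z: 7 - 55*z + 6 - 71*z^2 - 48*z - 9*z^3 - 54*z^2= -9*z^3 - 125*z^2 - 103*z + 13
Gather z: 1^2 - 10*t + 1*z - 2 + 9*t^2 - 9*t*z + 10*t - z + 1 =9*t^2 - 9*t*z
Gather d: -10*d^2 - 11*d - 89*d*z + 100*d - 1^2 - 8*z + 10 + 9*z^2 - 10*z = -10*d^2 + d*(89 - 89*z) + 9*z^2 - 18*z + 9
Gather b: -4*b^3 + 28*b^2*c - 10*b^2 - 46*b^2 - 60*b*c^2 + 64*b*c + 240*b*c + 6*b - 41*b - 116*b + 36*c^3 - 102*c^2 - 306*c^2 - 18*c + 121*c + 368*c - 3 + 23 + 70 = -4*b^3 + b^2*(28*c - 56) + b*(-60*c^2 + 304*c - 151) + 36*c^3 - 408*c^2 + 471*c + 90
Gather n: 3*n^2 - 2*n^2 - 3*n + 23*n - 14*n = n^2 + 6*n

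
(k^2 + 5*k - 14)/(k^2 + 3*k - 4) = (k^2 + 5*k - 14)/(k^2 + 3*k - 4)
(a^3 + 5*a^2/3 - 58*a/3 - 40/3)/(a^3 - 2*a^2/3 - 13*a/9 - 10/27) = 9*(a^2 + a - 20)/(9*a^2 - 12*a - 5)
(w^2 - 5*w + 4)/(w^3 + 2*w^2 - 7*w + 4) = (w - 4)/(w^2 + 3*w - 4)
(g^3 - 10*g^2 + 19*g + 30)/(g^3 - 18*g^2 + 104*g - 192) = (g^2 - 4*g - 5)/(g^2 - 12*g + 32)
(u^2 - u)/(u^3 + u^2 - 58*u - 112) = u*(u - 1)/(u^3 + u^2 - 58*u - 112)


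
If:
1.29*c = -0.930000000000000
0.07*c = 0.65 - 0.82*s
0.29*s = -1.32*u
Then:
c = -0.72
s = 0.85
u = -0.19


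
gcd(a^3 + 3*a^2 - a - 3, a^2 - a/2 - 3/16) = 1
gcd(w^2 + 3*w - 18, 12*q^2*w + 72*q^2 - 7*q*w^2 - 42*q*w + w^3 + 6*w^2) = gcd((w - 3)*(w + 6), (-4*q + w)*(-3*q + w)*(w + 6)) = w + 6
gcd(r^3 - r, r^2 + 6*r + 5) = r + 1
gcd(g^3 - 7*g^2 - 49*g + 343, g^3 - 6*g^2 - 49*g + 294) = g^2 - 49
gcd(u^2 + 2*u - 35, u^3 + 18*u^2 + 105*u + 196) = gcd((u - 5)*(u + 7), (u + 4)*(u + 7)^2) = u + 7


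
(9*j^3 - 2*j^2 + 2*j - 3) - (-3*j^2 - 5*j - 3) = 9*j^3 + j^2 + 7*j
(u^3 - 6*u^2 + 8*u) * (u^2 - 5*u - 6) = u^5 - 11*u^4 + 32*u^3 - 4*u^2 - 48*u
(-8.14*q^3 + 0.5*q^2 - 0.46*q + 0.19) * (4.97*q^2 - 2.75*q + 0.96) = -40.4558*q^5 + 24.87*q^4 - 11.4756*q^3 + 2.6893*q^2 - 0.9641*q + 0.1824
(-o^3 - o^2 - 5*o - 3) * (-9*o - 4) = 9*o^4 + 13*o^3 + 49*o^2 + 47*o + 12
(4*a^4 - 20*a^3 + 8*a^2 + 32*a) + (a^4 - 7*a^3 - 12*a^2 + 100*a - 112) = 5*a^4 - 27*a^3 - 4*a^2 + 132*a - 112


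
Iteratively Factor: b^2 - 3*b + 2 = (b - 1)*(b - 2)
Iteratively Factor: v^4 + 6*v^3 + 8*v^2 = (v)*(v^3 + 6*v^2 + 8*v) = v^2*(v^2 + 6*v + 8) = v^2*(v + 4)*(v + 2)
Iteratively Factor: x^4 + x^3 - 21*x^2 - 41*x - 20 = (x + 4)*(x^3 - 3*x^2 - 9*x - 5) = (x + 1)*(x + 4)*(x^2 - 4*x - 5) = (x + 1)^2*(x + 4)*(x - 5)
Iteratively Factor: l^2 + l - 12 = (l - 3)*(l + 4)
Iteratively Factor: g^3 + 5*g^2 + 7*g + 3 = (g + 3)*(g^2 + 2*g + 1) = (g + 1)*(g + 3)*(g + 1)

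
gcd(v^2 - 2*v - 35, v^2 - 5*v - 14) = v - 7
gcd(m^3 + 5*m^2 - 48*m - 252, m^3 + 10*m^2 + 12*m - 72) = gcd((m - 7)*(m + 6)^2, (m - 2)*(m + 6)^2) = m^2 + 12*m + 36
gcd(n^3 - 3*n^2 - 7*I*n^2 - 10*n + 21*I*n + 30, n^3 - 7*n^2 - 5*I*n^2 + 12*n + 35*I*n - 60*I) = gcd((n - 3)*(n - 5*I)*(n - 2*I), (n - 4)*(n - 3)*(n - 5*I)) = n^2 + n*(-3 - 5*I) + 15*I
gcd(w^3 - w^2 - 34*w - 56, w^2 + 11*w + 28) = w + 4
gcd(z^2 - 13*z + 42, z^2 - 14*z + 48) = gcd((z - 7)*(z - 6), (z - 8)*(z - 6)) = z - 6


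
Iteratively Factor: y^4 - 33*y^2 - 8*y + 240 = (y - 3)*(y^3 + 3*y^2 - 24*y - 80) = (y - 3)*(y + 4)*(y^2 - y - 20) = (y - 3)*(y + 4)^2*(y - 5)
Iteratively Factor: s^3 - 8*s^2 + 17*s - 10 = (s - 2)*(s^2 - 6*s + 5) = (s - 5)*(s - 2)*(s - 1)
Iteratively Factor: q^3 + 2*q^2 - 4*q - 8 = (q - 2)*(q^2 + 4*q + 4) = (q - 2)*(q + 2)*(q + 2)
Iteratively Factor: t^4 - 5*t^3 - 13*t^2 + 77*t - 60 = (t - 5)*(t^3 - 13*t + 12) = (t - 5)*(t - 1)*(t^2 + t - 12) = (t - 5)*(t - 1)*(t + 4)*(t - 3)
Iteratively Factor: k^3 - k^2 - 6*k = (k - 3)*(k^2 + 2*k) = (k - 3)*(k + 2)*(k)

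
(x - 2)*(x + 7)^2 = x^3 + 12*x^2 + 21*x - 98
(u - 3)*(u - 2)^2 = u^3 - 7*u^2 + 16*u - 12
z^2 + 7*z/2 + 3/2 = (z + 1/2)*(z + 3)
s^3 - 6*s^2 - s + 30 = (s - 5)*(s - 3)*(s + 2)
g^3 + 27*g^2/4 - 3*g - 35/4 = (g - 5/4)*(g + 1)*(g + 7)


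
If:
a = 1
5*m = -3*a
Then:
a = 1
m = -3/5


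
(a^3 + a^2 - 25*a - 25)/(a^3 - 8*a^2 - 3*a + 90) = (a^2 + 6*a + 5)/(a^2 - 3*a - 18)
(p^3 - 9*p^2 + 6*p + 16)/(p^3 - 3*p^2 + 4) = (p - 8)/(p - 2)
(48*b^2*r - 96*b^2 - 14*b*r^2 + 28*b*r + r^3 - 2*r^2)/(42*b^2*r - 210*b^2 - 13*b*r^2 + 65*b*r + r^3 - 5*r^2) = (-8*b*r + 16*b + r^2 - 2*r)/(-7*b*r + 35*b + r^2 - 5*r)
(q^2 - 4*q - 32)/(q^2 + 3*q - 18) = (q^2 - 4*q - 32)/(q^2 + 3*q - 18)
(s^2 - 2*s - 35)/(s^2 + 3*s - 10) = (s - 7)/(s - 2)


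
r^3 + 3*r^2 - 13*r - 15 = (r - 3)*(r + 1)*(r + 5)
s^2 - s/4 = s*(s - 1/4)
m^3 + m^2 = m^2*(m + 1)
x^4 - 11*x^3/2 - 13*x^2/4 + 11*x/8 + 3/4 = (x - 6)*(x - 1/2)*(x + 1/2)^2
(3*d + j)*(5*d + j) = 15*d^2 + 8*d*j + j^2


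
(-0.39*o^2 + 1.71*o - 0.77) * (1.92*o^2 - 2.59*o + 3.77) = -0.7488*o^4 + 4.2933*o^3 - 7.3776*o^2 + 8.441*o - 2.9029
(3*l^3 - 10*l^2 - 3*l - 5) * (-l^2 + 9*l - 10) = -3*l^5 + 37*l^4 - 117*l^3 + 78*l^2 - 15*l + 50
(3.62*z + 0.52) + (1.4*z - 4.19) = 5.02*z - 3.67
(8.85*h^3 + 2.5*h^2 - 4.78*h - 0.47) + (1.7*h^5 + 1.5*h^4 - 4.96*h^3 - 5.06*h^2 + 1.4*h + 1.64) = 1.7*h^5 + 1.5*h^4 + 3.89*h^3 - 2.56*h^2 - 3.38*h + 1.17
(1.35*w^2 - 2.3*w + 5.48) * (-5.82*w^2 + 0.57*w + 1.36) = -7.857*w^4 + 14.1555*w^3 - 31.3686*w^2 - 0.00439999999999996*w + 7.4528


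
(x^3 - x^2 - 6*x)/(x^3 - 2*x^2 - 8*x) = (x - 3)/(x - 4)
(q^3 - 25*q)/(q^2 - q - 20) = q*(q + 5)/(q + 4)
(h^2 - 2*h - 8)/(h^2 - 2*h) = (h^2 - 2*h - 8)/(h*(h - 2))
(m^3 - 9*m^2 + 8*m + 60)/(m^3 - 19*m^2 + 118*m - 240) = (m + 2)/(m - 8)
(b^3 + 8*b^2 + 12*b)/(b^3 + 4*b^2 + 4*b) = (b + 6)/(b + 2)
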